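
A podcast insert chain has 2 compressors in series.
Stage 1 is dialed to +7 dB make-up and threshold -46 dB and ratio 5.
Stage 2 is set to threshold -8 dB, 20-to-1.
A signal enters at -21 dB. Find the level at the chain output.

Stage 1: 25 dB above -46 dB, reduced 5:1 to 5 dB above → -41 dB; +7 dB make-up → -34 dB.
Stage 2: -34 dB ≤ -8 dB, so stage 2 doesn't engage; output -34 dB.

-34 dB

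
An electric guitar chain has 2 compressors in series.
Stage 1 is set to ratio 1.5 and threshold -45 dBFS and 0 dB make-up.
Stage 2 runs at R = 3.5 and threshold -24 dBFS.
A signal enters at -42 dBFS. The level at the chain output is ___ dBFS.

-43 dBFS

Stage 1: overshoot 3 dB → 3/1.5 = 2 dB → -43 dBFS.
Stage 2: -43 dBFS is at or below the -24 dBFS threshold — no compression; output -43 dBFS.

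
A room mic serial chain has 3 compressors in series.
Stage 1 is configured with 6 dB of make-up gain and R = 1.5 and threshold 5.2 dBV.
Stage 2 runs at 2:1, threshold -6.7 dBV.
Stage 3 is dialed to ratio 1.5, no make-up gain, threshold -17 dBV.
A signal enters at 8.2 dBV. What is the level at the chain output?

Stage 1: 8.2 dBV is 3 dB over 5.2 dBV; at 1.5:1 that becomes 2 dB over, giving 7.2 dBV; +6 dB make-up → 13.2 dBV.
Stage 2: 13.2 dBV is 19.9 dB over -6.7 dBV; at 2:1 that becomes 9.95 dB over, giving 3.25 dBV.
Stage 3: 3.25 dBV is 20.25 dB over -17 dBV; at 1.5:1 that becomes 13.5 dB over, giving -3.5 dBV.

-3.5 dBV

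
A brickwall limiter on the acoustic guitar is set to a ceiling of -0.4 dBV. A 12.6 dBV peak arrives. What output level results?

At ∞:1, everything above -0.4 dBV is held at the ceiling.

-0.4 dBV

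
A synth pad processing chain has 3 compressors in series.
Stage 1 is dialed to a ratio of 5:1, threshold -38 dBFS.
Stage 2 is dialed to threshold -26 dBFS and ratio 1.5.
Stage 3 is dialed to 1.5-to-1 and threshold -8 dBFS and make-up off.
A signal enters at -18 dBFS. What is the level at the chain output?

-34 dBFS

Stage 1: -18 dBFS is 20 dB over -38 dBFS; at 5:1 that becomes 4 dB over, giving -34 dBFS.
Stage 2: -34 dBFS is at or below the -26 dBFS threshold — no compression; output -34 dBFS.
Stage 3: below threshold (-34 ≤ -8); passes unchanged; output -34 dBFS.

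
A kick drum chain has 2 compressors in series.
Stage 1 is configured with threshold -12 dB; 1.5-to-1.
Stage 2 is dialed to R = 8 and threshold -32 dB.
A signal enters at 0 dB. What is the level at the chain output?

-28.5 dB

Stage 1: 0 dB is 12 dB over -12 dB; at 1.5:1 that becomes 8 dB over, giving -4 dB.
Stage 2: overshoot 28 dB → 28/8 = 3.5 dB → -28.5 dB.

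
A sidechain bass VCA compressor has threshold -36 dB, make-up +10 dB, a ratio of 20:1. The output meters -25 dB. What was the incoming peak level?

-16 dB

Before make-up, the level was -25 − 10 = -35 dB.
That's 1 dB above the -36 dB threshold.
Input overshoot = R × output overshoot = 20 dB → input = -36 + 20 = -16 dB.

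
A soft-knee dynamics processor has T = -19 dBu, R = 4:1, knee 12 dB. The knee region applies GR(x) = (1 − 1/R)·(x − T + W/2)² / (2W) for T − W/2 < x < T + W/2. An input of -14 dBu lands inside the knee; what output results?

-17.78125 dBu

x − T + W/2 = -14 − (-19) + 6 = 11.
GR = (1 − 1/4) × 11² / 24 = 0.75 × 121 / 24 = 3.78125 dB.
Output = -14 − 3.78125 = -17.78125 dBu.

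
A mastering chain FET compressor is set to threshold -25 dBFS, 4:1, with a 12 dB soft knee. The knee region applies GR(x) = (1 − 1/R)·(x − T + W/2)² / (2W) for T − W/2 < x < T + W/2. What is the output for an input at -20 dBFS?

x − T + W/2 = -20 − (-25) + 6 = 11.
GR = (1 − 1/4) × 11² / 24 = 0.75 × 121 / 24 = 3.78125 dB.
Output = -20 − 3.78125 = -23.78125 dBFS.

-23.78125 dBFS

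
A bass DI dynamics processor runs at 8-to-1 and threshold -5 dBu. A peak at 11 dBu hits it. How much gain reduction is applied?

11 dBu exceeds the threshold by 16 dB.
After 8:1 compression the overshoot becomes 16/8 = 2 dB.
Gain reduction = 16 − 2 = 14 dB.

14 dB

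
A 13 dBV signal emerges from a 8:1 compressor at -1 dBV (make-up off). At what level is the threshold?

-3 dBV

Let T be the threshold. Output overshoot = (input overshoot)/R, so -1 − T = (13 − T)/8.
8·(-1 − T) = 13 − T → 7·T = -8 − 13 = -21.
T = -21/7 = -3 dBV.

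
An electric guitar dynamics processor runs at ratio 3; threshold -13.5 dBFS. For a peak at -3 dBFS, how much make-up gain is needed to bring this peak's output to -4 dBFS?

6 dB

Overshoot 10.5 dB → 10.5/3 = 3.5 dB after compression, so the compressed level is -13.5 + 3.5 = -10 dBFS.
Make-up = target − compressed = -4 − (-10) = 6 dB.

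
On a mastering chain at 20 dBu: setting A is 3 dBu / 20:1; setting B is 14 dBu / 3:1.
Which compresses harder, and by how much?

A: 17 dB over, compressed to 0.85 dB over, so 16.15 dB of GR.
B: 6 dB over, compressed to 2 dB over, so 4 dB of GR.
A reduces 12.15 dB more.

A, by 12.15 dB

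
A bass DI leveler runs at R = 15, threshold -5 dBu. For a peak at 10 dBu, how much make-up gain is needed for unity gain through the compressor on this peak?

14 dB

Without make-up, output = threshold + overshoot/15 = -5 + 1 = -4 dBu.
Gap to target: 14 dB.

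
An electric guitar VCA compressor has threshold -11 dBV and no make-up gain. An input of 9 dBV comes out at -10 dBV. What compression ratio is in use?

20:1

Input overshoot = 9 − (-11) = 20 dB; output overshoot = -10 − (-11) = 1 dB.
Ratio = 20 / 1 = 20.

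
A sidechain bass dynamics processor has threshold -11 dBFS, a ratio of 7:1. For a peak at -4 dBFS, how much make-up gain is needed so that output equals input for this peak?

6 dB

The peak compresses to -11 + 7/7 = -10 dBFS.
To reach -4 dBFS requires -4 − (-10) = 6 dB of make-up.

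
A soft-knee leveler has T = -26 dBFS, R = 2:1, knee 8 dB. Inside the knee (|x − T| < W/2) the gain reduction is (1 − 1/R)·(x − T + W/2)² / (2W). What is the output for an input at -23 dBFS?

-24.53125 dBFS

x − T + W/2 = -23 − (-26) + 4 = 7.
GR = (1 − 1/2) × 7² / 16 = 0.5 × 49 / 16 = 1.53125 dB.
Output = -23 − 1.53125 = -24.53125 dBFS.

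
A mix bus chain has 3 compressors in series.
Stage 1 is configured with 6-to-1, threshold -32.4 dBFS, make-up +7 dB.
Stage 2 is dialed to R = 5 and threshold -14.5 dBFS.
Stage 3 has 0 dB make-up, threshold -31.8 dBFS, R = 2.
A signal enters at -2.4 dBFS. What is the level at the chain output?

Stage 1: 30 dB above -32.4 dBFS, reduced 6:1 to 5 dB above → -27.4 dBFS; +7 dB make-up → -20.4 dBFS.
Stage 2: -20.4 dBFS ≤ -14.5 dBFS, so stage 2 doesn't engage; output -20.4 dBFS.
Stage 3: -20.4 dBFS is 11.4 dB over -31.8 dBFS; at 2:1 that becomes 5.7 dB over, giving -26.1 dBFS.

-26.1 dBFS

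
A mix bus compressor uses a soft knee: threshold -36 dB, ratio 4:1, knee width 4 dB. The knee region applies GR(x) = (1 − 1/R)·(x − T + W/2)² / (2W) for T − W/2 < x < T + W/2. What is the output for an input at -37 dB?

x − T + W/2 = -37 − (-36) + 2 = 1.
GR = (1 − 1/4) × 1² / 8 = 0.75 × 1 / 8 = 0.09375 dB.
Output = -37 − 0.09375 = -37.09375 dB.

-37.09375 dB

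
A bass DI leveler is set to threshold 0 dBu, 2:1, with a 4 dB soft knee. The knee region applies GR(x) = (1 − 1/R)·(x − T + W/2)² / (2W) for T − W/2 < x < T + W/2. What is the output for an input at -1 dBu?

x − T + W/2 = -1 − 0 + 2 = 1.
GR = (1 − 1/2) × 1² / 8 = 0.5 × 1 / 8 = 0.0625 dB.
Output = -1 − 0.0625 = -1.0625 dBu.

-1.0625 dBu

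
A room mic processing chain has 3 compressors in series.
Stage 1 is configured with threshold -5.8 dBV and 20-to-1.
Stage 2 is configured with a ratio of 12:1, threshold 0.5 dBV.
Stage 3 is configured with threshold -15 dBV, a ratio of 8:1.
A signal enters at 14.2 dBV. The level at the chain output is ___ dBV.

Stage 1: 14.2 dBV is 20 dB over -5.8 dBV; at 20:1 that becomes 1 dB over, giving -4.8 dBV.
Stage 2: -4.8 dBV ≤ 0.5 dBV, so stage 2 doesn't engage; output -4.8 dBV.
Stage 3: overshoot 10.2 dB → 10.2/8 = 1.275 dB → -13.725 dBV.

-13.725 dBV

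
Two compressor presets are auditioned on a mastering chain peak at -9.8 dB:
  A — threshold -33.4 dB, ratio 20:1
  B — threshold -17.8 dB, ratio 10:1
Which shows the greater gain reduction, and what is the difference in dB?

A, by 15.22 dB

A: 23.6 dB over, compressed to 1.18 dB over, so 22.42 dB of GR.
B: 8 dB over, compressed to 0.8 dB over, so 7.2 dB of GR.
Difference: 15.22 dB in favour of A.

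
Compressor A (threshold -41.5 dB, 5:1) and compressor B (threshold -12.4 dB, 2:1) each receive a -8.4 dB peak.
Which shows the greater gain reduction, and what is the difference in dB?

A: GR = 33.1 − 33.1/5 = 26.48 dB.
B: GR = 4 − 4/2 = 2 dB.
Difference: 24.48 dB in favour of A.

A, by 24.48 dB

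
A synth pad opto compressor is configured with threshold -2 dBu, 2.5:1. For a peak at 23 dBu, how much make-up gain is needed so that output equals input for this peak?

15 dB

The peak compresses to -2 + 25/2.5 = 8 dBu.
To reach 23 dBu requires 23 − 8 = 15 dB of make-up.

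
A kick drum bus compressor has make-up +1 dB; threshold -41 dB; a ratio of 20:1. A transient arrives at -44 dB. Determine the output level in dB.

-43 dB

-44 dB is 3 dB below the -41 dB threshold, so no gain reduction is applied.
Make-up gain adds 1 dB: -44 + 1 = -43 dB.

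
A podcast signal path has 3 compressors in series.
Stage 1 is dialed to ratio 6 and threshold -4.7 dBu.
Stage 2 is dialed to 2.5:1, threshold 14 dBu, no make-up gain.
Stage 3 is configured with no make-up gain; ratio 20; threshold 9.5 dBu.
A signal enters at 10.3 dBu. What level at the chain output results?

Stage 1: overshoot 15 dB → 15/6 = 2.5 dB → -2.2 dBu.
Stage 2: -2.2 dBu ≤ 14 dBu, so stage 2 doesn't engage; output -2.2 dBu.
Stage 3: -2.2 dBu is at or below the 9.5 dBu threshold — no compression; output -2.2 dBu.

-2.2 dBu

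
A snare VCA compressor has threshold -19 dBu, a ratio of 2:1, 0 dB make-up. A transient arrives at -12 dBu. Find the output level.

Overshoot: -12 − (-19) = 7 dB.
2:1 compression reduces that to 7/2 = 3.5 dB over.
Output = -19 + 3.5 = -15.5 dBu.

-15.5 dBu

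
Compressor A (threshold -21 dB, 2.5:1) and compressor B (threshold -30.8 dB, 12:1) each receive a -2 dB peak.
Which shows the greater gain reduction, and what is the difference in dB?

B, by 15 dB

A: 19 dB over, compressed to 7.6 dB over, so 11.4 dB of GR.
B: 28.8 dB over, compressed to 2.4 dB over, so 26.4 dB of GR.
B reduces 15 dB more.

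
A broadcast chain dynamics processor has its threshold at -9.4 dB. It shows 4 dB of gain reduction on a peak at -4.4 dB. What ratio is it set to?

5:1

Input overshoot = -4.4 − (-9.4) = 5 dB.
Output overshoot = 5 − 4 = 1 dB.
Ratio = input overshoot / output overshoot = 5 / 1 = 5.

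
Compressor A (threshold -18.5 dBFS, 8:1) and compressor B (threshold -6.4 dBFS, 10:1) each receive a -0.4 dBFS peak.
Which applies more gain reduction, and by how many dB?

A, by 10.4375 dB

A: GR = 18.1 − 18.1/8 = 15.8375 dB.
B: GR = 6 − 6/10 = 5.4 dB.
A reduces 10.4375 dB more.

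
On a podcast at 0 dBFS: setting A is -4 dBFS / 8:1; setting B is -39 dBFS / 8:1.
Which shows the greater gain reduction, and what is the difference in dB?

B, by 30.625 dB

A: 4 dB over, compressed to 0.5 dB over, so 3.5 dB of GR.
B: 39 dB over, compressed to 4.875 dB over, so 34.125 dB of GR.
Difference: 30.625 dB in favour of B.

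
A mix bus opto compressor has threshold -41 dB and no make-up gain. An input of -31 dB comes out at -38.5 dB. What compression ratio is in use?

Input overshoot = -31 − (-41) = 10 dB; output overshoot = -38.5 − (-41) = 2.5 dB.
Ratio = 10 / 2.5 = 4.

4:1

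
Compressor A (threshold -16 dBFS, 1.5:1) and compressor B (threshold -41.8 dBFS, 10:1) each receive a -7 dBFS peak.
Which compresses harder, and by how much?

A: overshoot 9 dB → output overshoot 6 dB → GR 3 dB.
B: overshoot 34.8 dB → output overshoot 3.48 dB → GR 31.32 dB.
B reduces 28.32 dB more.

B, by 28.32 dB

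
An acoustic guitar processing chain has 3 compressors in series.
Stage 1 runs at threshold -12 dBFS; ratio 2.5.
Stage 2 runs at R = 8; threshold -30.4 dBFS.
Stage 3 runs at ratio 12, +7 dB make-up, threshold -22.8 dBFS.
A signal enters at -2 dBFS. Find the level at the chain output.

-20.6 dBFS

Stage 1: overshoot 10 dB → 10/2.5 = 4 dB → -8 dBFS.
Stage 2: 22.4 dB above -30.4 dBFS, reduced 8:1 to 2.8 dB above → -27.6 dBFS.
Stage 3: -27.6 dBFS is at or below the -22.8 dBFS threshold — no compression; make-up brings it to -20.6 dBFS.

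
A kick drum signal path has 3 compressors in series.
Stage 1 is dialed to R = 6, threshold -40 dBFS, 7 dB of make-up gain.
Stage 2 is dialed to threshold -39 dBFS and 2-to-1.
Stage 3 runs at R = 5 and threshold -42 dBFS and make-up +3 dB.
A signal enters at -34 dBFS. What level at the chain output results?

-37.7 dBFS

Stage 1: 6 dB above -40 dBFS, reduced 6:1 to 1 dB above → -39 dBFS; +7 dB make-up → -32 dBFS.
Stage 2: -32 dBFS is 7 dB over -39 dBFS; at 2:1 that becomes 3.5 dB over, giving -35.5 dBFS.
Stage 3: -35.5 dBFS is 6.5 dB over -42 dBFS; at 5:1 that becomes 1.3 dB over, giving -40.7 dBFS; +3 dB make-up → -37.7 dBFS.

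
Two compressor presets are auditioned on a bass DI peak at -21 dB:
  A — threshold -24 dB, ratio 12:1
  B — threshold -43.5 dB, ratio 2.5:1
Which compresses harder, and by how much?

B, by 10.75 dB

A: overshoot 3 dB → output overshoot 0.25 dB → GR 2.75 dB.
B: overshoot 22.5 dB → output overshoot 9 dB → GR 13.5 dB.
B applies 10.75 dB more gain reduction.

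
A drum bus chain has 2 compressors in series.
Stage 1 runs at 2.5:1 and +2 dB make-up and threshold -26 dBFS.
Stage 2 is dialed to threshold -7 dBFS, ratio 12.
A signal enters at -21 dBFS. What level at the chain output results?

Stage 1: -21 dBFS is 5 dB over -26 dBFS; at 2.5:1 that becomes 2 dB over, giving -24 dBFS; +2 dB make-up → -22 dBFS.
Stage 2: -22 dBFS ≤ -7 dBFS, so stage 2 doesn't engage; output -22 dBFS.

-22 dBFS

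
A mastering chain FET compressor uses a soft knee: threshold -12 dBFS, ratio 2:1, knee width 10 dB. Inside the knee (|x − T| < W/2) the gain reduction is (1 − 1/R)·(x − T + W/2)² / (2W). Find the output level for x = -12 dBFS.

x − T + W/2 = -12 − (-12) + 5 = 5.
GR = (1 − 1/2) × 5² / 20 = 0.5 × 25 / 20 = 0.625 dB.
Output = -12 − 0.625 = -12.625 dBFS.

-12.625 dBFS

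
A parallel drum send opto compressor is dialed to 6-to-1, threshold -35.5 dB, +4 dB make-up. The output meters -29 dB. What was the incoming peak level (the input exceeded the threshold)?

-20.5 dB

Remove make-up: -29 − 4 = -33 dB.
That's 2.5 dB above the -35.5 dB threshold.
Before 6:1 compression the overshoot was 2.5 × 6 = 15 dB, so input = -35.5 + 15 = -20.5 dB.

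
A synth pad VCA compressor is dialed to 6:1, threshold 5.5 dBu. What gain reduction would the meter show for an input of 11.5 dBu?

Overshoot = 11.5 − 5.5 = 6 dB.
At 6:1, output sits 6/6 = 1 dB above threshold.
Gain reduction = 6 − 1 = 5 dB.

5 dB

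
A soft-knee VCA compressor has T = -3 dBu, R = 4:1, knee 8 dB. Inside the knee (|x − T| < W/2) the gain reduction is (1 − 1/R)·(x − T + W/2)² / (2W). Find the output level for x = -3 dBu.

x − T + W/2 = -3 − (-3) + 4 = 4.
GR = (1 − 1/4) × 4² / 16 = 0.75 × 16 / 16 = 0.75 dB.
Output = -3 − 0.75 = -3.75 dBu.

-3.75 dBu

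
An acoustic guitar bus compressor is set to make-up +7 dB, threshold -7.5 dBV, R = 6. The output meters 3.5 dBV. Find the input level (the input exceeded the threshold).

16.5 dBV

Before make-up, the level was 3.5 − 7 = -3.5 dBV.
That's 4 dB above the -7.5 dBV threshold.
Undo the ratio: input overshoot = 4 × 6 = 24 dB, giving input = 16.5 dBV.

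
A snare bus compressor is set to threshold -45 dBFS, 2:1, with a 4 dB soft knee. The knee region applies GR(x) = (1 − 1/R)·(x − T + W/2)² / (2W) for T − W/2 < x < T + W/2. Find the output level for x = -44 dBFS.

-44.5625 dBFS

x − T + W/2 = -44 − (-45) + 2 = 3.
GR = (1 − 1/2) × 3² / 8 = 0.5 × 9 / 8 = 0.5625 dB.
Output = -44 − 0.5625 = -44.5625 dBFS.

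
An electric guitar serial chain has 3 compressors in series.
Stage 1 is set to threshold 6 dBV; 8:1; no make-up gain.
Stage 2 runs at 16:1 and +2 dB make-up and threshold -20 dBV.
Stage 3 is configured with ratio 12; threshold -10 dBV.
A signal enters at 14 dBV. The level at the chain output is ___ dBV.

Stage 1: 14 dBV is 8 dB over 6 dBV; at 8:1 that becomes 1 dB over, giving 7 dBV.
Stage 2: 27 dB above -20 dBV, reduced 16:1 to 1.6875 dB above → -18.3125 dBV; +2 dB make-up → -16.3125 dBV.
Stage 3: -16.3125 dBV is at or below the -10 dBV threshold — no compression; output -16.3125 dBV.

-16.3125 dBV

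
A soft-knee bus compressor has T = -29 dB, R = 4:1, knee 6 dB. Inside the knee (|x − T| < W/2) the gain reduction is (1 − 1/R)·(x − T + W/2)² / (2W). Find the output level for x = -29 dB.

x − T + W/2 = -29 − (-29) + 3 = 3.
GR = (1 − 1/4) × 3² / 12 = 0.75 × 9 / 12 = 0.5625 dB.
Output = -29 − 0.5625 = -29.5625 dB.

-29.5625 dB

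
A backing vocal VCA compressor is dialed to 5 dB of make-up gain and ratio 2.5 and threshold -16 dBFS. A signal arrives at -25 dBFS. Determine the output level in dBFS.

-20 dBFS

-25 dBFS is 9 dB below the -16 dBFS threshold, so no gain reduction is applied.
Make-up gain adds 5 dB: -25 + 5 = -20 dBFS.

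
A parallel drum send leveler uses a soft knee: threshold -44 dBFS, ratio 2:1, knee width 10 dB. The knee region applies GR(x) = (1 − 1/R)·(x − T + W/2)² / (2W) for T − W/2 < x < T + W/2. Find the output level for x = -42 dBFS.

x − T + W/2 = -42 − (-44) + 5 = 7.
GR = (1 − 1/2) × 7² / 20 = 0.5 × 49 / 20 = 1.225 dB.
Output = -42 − 1.225 = -43.225 dBFS.

-43.225 dBFS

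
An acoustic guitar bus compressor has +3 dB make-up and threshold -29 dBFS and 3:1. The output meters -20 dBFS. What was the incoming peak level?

-11 dBFS

Stripping the +3 dB make-up gives -23 dBFS at the gain stage.
That's 6 dB above the -29 dBFS threshold.
Undo the ratio: input overshoot = 6 × 3 = 18 dB, giving input = -11 dBFS.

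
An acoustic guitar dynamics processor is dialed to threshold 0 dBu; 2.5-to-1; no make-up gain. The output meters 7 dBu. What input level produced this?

That's 7 dB above the 0 dBu threshold.
Undo the ratio: input overshoot = 7 × 2.5 = 17.5 dB, giving input = 17.5 dBu.

17.5 dBu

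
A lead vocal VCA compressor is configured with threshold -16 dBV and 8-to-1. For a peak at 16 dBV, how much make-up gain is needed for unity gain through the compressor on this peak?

28 dB

The peak compresses to -16 + 32/8 = -12 dBV.
To reach 16 dBV requires 16 − (-12) = 28 dB of make-up.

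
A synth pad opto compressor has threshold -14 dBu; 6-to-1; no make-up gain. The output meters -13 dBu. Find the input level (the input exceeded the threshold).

That's 1 dB above the -14 dBu threshold.
Before 6:1 compression the overshoot was 1 × 6 = 6 dB, so input = -14 + 6 = -8 dBu.

-8 dBu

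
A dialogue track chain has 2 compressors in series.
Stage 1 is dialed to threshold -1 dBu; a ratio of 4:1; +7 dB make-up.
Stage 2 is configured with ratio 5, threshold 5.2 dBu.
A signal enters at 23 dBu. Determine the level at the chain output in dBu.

Stage 1: 23 dBu is 24 dB over -1 dBu; at 4:1 that becomes 6 dB over, giving 5 dBu; +7 dB make-up → 12 dBu.
Stage 2: 6.8 dB above 5.2 dBu, reduced 5:1 to 1.36 dB above → 6.56 dBu.

6.56 dBu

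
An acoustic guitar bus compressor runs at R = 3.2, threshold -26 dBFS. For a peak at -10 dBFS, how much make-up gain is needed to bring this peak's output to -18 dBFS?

Without make-up, output = threshold + overshoot/3.2 = -26 + 5 = -21 dBFS.
Gap to target: 3 dB.

3 dB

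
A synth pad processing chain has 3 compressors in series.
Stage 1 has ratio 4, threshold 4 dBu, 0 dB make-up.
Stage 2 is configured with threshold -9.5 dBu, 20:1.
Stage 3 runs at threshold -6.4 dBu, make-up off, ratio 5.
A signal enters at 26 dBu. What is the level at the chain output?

Stage 1: 26 dBu is 22 dB over 4 dBu; at 4:1 that becomes 5.5 dB over, giving 9.5 dBu.
Stage 2: overshoot 19 dB → 19/20 = 0.95 dB → -8.55 dBu.
Stage 3: -8.55 dBu is at or below the -6.4 dBu threshold — no compression; output -8.55 dBu.

-8.55 dBu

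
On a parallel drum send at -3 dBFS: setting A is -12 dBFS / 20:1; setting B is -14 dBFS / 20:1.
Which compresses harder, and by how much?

A: 9 dB over, compressed to 0.45 dB over, so 8.55 dB of GR.
B: 11 dB over, compressed to 0.55 dB over, so 10.45 dB of GR.
B reduces 1.9 dB more.

B, by 1.9 dB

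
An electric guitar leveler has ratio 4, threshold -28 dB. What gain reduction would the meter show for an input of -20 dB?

Overshoot = -20 − (-28) = 8 dB.
At 4:1, output sits 8/4 = 2 dB above threshold.
Gain reduction = 8 − 2 = 6 dB.

6 dB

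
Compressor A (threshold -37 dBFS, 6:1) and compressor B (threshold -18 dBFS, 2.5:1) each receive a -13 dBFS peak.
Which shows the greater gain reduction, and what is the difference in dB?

A, by 17 dB

A: 24 dB over, compressed to 4 dB over, so 20 dB of GR.
B: 5 dB over, compressed to 2 dB over, so 3 dB of GR.
A reduces 17 dB more.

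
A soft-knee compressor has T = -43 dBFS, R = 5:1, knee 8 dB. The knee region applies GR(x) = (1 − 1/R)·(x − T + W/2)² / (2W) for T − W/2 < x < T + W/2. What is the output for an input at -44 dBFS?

x − T + W/2 = -44 − (-43) + 4 = 3.
GR = (1 − 1/5) × 3² / 16 = 0.8 × 9 / 16 = 0.45 dB.
Output = -44 − 0.45 = -44.45 dBFS.

-44.45 dBFS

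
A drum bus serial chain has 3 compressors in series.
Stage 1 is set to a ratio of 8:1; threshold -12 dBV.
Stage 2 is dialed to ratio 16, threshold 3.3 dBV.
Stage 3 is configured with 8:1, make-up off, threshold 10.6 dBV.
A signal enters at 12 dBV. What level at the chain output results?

Stage 1: 12 dBV is 24 dB over -12 dBV; at 8:1 that becomes 3 dB over, giving -9 dBV.
Stage 2: -9 dBV ≤ 3.3 dBV, so stage 2 doesn't engage; output -9 dBV.
Stage 3: below threshold (-9 ≤ 10.6); passes unchanged; output -9 dBV.

-9 dBV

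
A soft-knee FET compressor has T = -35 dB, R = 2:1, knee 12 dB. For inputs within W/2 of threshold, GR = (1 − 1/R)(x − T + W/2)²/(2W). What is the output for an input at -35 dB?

x − T + W/2 = -35 − (-35) + 6 = 6.
GR = (1 − 1/2) × 6² / 24 = 0.5 × 36 / 24 = 0.75 dB.
Output = -35 − 0.75 = -35.75 dB.

-35.75 dB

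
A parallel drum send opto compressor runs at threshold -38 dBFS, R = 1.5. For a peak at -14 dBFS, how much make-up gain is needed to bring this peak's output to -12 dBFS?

10 dB

The peak compresses to -38 + 24/1.5 = -22 dBFS.
To reach -12 dBFS requires -12 − (-22) = 10 dB of make-up.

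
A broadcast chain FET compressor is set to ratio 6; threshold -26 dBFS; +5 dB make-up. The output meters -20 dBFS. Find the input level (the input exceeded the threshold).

-20 dBFS

Remove make-up: -20 − 5 = -25 dBFS.
Post-compression overshoot = -25 − (-26) = 1 dB.
Undo the ratio: input overshoot = 1 × 6 = 6 dB, giving input = -20 dBFS.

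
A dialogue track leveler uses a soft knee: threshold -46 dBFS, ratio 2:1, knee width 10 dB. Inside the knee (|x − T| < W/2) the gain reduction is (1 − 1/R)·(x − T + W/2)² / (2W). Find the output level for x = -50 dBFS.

-50.025 dBFS

x − T + W/2 = -50 − (-46) + 5 = 1.
GR = (1 − 1/2) × 1² / 20 = 0.5 × 1 / 20 = 0.025 dB.
Output = -50 − 0.025 = -50.025 dBFS.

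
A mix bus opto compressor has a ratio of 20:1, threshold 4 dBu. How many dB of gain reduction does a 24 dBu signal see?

24 dBu exceeds the threshold by 20 dB.
After 20:1 compression the overshoot becomes 20/20 = 1 dB.
Gain reduction = 20 − 1 = 19 dB.

19 dB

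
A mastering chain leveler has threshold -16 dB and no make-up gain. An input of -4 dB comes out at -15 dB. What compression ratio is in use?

Input overshoot = -4 − (-16) = 12 dB; output overshoot = -15 − (-16) = 1 dB.
Ratio = 12 / 1 = 12.

12:1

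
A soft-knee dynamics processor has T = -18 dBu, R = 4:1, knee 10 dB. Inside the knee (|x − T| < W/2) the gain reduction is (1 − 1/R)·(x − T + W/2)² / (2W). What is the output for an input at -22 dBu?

-22.0375 dBu

x − T + W/2 = -22 − (-18) + 5 = 1.
GR = (1 − 1/4) × 1² / 20 = 0.75 × 1 / 20 = 0.0375 dB.
Output = -22 − 0.0375 = -22.0375 dBu.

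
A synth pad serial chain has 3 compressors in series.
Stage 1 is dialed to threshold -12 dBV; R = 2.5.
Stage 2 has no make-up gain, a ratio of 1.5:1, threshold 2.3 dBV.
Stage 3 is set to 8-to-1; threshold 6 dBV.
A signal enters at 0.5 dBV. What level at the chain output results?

Stage 1: overshoot 12.5 dB → 12.5/2.5 = 5 dB → -7 dBV.
Stage 2: below threshold (-7 ≤ 2.3); passes unchanged; output -7 dBV.
Stage 3: -7 dBV is at or below the 6 dBV threshold — no compression; output -7 dBV.

-7 dBV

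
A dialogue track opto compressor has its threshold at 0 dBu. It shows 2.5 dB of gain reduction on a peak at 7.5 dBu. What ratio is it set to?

1.5:1

Input overshoot = 7.5 − 0 = 7.5 dB.
Output overshoot = 7.5 − 2.5 = 5 dB.
Ratio = input overshoot / output overshoot = 7.5 / 5 = 1.5.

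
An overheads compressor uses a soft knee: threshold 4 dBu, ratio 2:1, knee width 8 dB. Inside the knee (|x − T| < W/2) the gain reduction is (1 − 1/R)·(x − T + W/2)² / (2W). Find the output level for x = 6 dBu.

x − T + W/2 = 6 − 4 + 4 = 6.
GR = (1 − 1/2) × 6² / 16 = 0.5 × 36 / 16 = 1.125 dB.
Output = 6 − 1.125 = 4.875 dBu.

4.875 dBu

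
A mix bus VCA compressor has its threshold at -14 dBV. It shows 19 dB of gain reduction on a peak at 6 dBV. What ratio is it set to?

20:1

Input overshoot = 6 − (-14) = 20 dB.
Output overshoot = 20 − 19 = 1 dB.
Ratio = input overshoot / output overshoot = 20 / 1 = 20.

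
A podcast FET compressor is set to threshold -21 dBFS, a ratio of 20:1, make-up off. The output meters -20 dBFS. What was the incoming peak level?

-1 dBFS

That's 1 dB above the -21 dBFS threshold.
Input overshoot = R × output overshoot = 20 dB → input = -21 + 20 = -1 dBFS.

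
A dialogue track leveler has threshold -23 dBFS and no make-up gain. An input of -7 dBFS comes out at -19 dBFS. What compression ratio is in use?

4:1

Input overshoot = -7 − (-23) = 16 dB; output overshoot = -19 − (-23) = 4 dB.
Ratio = 16 / 4 = 4.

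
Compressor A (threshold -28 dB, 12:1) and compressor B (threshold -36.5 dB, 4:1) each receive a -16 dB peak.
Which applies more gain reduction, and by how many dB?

A: GR = 12 − 12/12 = 11 dB.
B: GR = 20.5 − 20.5/4 = 15.375 dB.
B applies 4.375 dB more gain reduction.

B, by 4.375 dB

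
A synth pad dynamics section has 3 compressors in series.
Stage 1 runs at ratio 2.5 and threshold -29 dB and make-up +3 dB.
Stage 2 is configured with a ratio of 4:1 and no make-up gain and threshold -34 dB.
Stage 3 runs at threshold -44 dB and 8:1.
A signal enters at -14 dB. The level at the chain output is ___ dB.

Stage 1: overshoot 15 dB → 15/2.5 = 6 dB → -23 dB; +3 dB make-up → -20 dB.
Stage 2: -20 dB is 14 dB over -34 dB; at 4:1 that becomes 3.5 dB over, giving -30.5 dB.
Stage 3: overshoot 13.5 dB → 13.5/8 = 1.6875 dB → -42.3125 dB.

-42.3125 dB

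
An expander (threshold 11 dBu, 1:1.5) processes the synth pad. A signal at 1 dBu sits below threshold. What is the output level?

Below threshold, a 1:1.5 expander applies gain = (1.5−1)×(T − x) of attenuation.
(1.5−1) × 10 = 5 dB, so output = 1 − 5 = -4 dBu.

-4 dBu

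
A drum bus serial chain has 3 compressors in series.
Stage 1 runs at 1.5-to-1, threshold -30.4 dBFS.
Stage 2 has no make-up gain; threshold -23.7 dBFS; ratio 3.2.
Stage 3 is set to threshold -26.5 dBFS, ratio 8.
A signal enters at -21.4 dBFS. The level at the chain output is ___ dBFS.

Stage 1: 9 dB above -30.4 dBFS, reduced 1.5:1 to 6 dB above → -24.4 dBFS.
Stage 2: below threshold (-24.4 ≤ -23.7); passes unchanged; output -24.4 dBFS.
Stage 3: -24.4 dBFS is 2.1 dB over -26.5 dBFS; at 8:1 that becomes 0.2625 dB over, giving -26.2375 dBFS.

-26.2375 dBFS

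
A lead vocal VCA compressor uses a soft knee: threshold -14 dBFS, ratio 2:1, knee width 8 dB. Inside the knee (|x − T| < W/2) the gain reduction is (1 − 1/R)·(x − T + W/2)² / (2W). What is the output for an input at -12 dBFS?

-13.125 dBFS

x − T + W/2 = -12 − (-14) + 4 = 6.
GR = (1 − 1/2) × 6² / 16 = 0.5 × 36 / 16 = 1.125 dB.
Output = -12 − 1.125 = -13.125 dBFS.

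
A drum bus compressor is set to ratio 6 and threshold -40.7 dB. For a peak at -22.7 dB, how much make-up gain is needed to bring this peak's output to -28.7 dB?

9 dB

Without make-up, output = threshold + overshoot/6 = -40.7 + 3 = -37.7 dB.
Gap to target: 9 dB.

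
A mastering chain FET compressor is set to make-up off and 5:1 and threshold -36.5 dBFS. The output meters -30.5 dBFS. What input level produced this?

Post-compression overshoot = -30.5 − (-36.5) = 6 dB.
Before 5:1 compression the overshoot was 6 × 5 = 30 dB, so input = -36.5 + 30 = -6.5 dBFS.

-6.5 dBFS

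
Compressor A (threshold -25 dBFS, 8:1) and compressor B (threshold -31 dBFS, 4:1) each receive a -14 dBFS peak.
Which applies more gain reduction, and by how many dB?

B, by 3.125 dB

A: overshoot 11 dB → output overshoot 1.375 dB → GR 9.625 dB.
B: overshoot 17 dB → output overshoot 4.25 dB → GR 12.75 dB.
Difference: 3.125 dB in favour of B.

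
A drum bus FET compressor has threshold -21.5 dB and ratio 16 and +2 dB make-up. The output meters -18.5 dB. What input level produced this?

Remove make-up: -18.5 − 2 = -20.5 dB.
The compressed level sits -20.5 − (-21.5) = 1 dB over threshold.
Before 16:1 compression the overshoot was 1 × 16 = 16 dB, so input = -21.5 + 16 = -5.5 dB.

-5.5 dB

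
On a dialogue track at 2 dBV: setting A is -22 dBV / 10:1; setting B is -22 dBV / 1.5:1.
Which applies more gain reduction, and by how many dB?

A, by 13.6 dB

A: GR = 24 − 24/10 = 21.6 dB.
B: GR = 24 − 24/1.5 = 8 dB.
A applies 13.6 dB more gain reduction.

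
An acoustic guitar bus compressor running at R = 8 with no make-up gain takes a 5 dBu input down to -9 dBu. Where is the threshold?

-11 dBu

Input is 16 dB above T (since output overshoot × R = input overshoot: (-9 − T)·8 = 5 − T gives T = -11 dBu).
Check: -11 + (5 − (-11))/8 = -11 + 2 = -9 dBu. ✓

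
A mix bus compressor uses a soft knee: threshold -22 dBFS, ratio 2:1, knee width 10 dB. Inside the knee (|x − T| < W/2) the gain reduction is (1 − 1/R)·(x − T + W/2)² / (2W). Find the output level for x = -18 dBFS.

x − T + W/2 = -18 − (-22) + 5 = 9.
GR = (1 − 1/2) × 9² / 20 = 0.5 × 81 / 20 = 2.025 dB.
Output = -18 − 2.025 = -20.025 dBFS.

-20.025 dBFS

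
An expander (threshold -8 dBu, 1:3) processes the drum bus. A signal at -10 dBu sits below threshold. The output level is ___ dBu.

-14 dBu

Undershoot = (-8) − (-10) = 2 dB.
At 1:3, that expands to 6 dB under threshold.
Output = -8 − 6 = -14 dBu.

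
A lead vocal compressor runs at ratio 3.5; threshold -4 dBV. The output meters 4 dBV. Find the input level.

The compressed level sits 4 − (-4) = 8 dB over threshold.
Input overshoot = R × output overshoot = 28 dB → input = -4 + 28 = 24 dBV.

24 dBV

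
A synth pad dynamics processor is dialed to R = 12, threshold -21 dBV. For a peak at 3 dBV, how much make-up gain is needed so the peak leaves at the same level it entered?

The peak compresses to -21 + 24/12 = -19 dBV.
To reach 3 dBV requires 3 − (-19) = 22 dB of make-up.

22 dB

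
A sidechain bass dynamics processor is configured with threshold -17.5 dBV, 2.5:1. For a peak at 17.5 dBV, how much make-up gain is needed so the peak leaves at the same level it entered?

Overshoot 35 dB → 35/2.5 = 14 dB after compression, so the compressed level is -17.5 + 14 = -3.5 dBV.
Make-up = target − compressed = 17.5 − (-3.5) = 21 dB.

21 dB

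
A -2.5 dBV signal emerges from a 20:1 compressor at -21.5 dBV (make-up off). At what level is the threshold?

-22.5 dBV

Let T be the threshold. Output overshoot = (input overshoot)/R, so -21.5 − T = (-2.5 − T)/20.
20·(-21.5 − T) = -2.5 − T → 19·T = -430 − (-2.5) = -427.5.
T = -427.5/19 = -22.5 dBV.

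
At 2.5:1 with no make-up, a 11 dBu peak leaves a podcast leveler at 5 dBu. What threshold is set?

1 dBu

Input is 10 dB above T (since output overshoot × R = input overshoot: (5 − T)·2.5 = 11 − T gives T = 1 dBu).
Check: 1 + (11 − 1)/2.5 = 1 + 4 = 5 dBu. ✓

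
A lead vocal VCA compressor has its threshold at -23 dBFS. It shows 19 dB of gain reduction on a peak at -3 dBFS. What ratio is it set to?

Input overshoot = -3 − (-23) = 20 dB.
Output overshoot = 20 − 19 = 1 dB.
Ratio = input overshoot / output overshoot = 20 / 1 = 20.

20:1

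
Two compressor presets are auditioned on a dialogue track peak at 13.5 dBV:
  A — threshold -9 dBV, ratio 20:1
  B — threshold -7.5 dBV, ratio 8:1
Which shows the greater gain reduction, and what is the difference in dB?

A: 22.5 dB over, compressed to 1.125 dB over, so 21.375 dB of GR.
B: 21 dB over, compressed to 2.625 dB over, so 18.375 dB of GR.
A reduces 3 dB more.

A, by 3 dB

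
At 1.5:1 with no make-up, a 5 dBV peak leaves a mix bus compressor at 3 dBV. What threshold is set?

Let T be the threshold. Output overshoot = (input overshoot)/R, so 3 − T = (5 − T)/1.5.
1.5·(3 − T) = 5 − T → 0.5·T = 4.5 − 5 = -0.5.
T = -0.5/0.5 = -1 dBV.

-1 dBV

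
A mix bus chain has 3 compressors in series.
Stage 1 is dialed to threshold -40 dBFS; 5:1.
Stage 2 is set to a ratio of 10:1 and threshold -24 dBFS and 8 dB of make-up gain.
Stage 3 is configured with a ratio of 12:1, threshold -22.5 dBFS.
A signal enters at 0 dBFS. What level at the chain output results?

-24 dBFS

Stage 1: 0 dBFS is 40 dB over -40 dBFS; at 5:1 that becomes 8 dB over, giving -32 dBFS.
Stage 2: below threshold (-32 ≤ -24); passes unchanged; make-up brings it to -24 dBFS.
Stage 3: -24 dBFS is at or below the -22.5 dBFS threshold — no compression; output -24 dBFS.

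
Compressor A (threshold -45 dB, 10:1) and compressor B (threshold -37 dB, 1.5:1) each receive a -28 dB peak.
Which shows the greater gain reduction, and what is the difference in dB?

A, by 12.3 dB

A: overshoot 17 dB → output overshoot 1.7 dB → GR 15.3 dB.
B: overshoot 9 dB → output overshoot 6 dB → GR 3 dB.
A reduces 12.3 dB more.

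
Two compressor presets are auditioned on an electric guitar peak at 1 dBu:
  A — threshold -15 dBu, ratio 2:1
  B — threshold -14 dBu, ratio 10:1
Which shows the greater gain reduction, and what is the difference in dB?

B, by 5.5 dB

A: overshoot 16 dB → output overshoot 8 dB → GR 8 dB.
B: overshoot 15 dB → output overshoot 1.5 dB → GR 13.5 dB.
B applies 5.5 dB more gain reduction.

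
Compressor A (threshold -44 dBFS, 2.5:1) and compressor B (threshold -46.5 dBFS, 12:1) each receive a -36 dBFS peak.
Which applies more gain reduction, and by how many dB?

B, by 4.825 dB

A: 8 dB over, compressed to 3.2 dB over, so 4.8 dB of GR.
B: 10.5 dB over, compressed to 0.875 dB over, so 9.625 dB of GR.
B reduces 4.825 dB more.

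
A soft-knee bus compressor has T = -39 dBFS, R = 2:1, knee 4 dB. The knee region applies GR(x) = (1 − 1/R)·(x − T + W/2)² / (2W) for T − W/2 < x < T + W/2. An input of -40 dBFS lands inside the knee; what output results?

-40.0625 dBFS

x − T + W/2 = -40 − (-39) + 2 = 1.
GR = (1 − 1/2) × 1² / 8 = 0.5 × 1 / 8 = 0.0625 dB.
Output = -40 − 0.0625 = -40.0625 dBFS.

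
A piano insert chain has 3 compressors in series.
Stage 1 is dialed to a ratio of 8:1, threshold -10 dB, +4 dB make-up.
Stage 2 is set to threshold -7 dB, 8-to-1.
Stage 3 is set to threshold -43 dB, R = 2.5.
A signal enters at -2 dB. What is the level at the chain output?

Stage 1: overshoot 8 dB → 8/8 = 1 dB → -9 dB; +4 dB make-up → -5 dB.
Stage 2: 2 dB above -7 dB, reduced 8:1 to 0.25 dB above → -6.75 dB.
Stage 3: -6.75 dB is 36.25 dB over -43 dB; at 2.5:1 that becomes 14.5 dB over, giving -28.5 dB.

-28.5 dB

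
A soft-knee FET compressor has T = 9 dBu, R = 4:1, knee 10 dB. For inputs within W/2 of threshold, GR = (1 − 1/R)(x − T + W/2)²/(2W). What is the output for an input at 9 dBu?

x − T + W/2 = 9 − 9 + 5 = 5.
GR = (1 − 1/4) × 5² / 20 = 0.75 × 25 / 20 = 0.9375 dB.
Output = 9 − 0.9375 = 8.0625 dBu.

8.0625 dBu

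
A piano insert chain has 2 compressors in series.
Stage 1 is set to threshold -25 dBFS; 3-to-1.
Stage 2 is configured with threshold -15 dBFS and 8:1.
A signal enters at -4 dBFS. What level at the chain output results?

-18 dBFS

Stage 1: 21 dB above -25 dBFS, reduced 3:1 to 7 dB above → -18 dBFS.
Stage 2: -18 dBFS ≤ -15 dBFS, so stage 2 doesn't engage; output -18 dBFS.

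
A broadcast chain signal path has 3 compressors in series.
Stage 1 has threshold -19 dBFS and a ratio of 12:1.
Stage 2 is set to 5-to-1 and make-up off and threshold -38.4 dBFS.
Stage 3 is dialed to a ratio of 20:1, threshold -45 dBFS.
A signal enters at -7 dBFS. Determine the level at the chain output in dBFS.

-44.466 dBFS

Stage 1: -7 dBFS is 12 dB over -19 dBFS; at 12:1 that becomes 1 dB over, giving -18 dBFS.
Stage 2: overshoot 20.4 dB → 20.4/5 = 4.08 dB → -34.32 dBFS.
Stage 3: -34.32 dBFS is 10.68 dB over -45 dBFS; at 20:1 that becomes 0.534 dB over, giving -44.466 dBFS.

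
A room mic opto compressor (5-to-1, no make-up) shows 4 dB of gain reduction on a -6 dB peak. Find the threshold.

Gain reduction = -6 − (-10) = 4 dB; output overshoot = GR / (R − 1) = 4 / 4 = 1 dB.
Threshold = output − output overshoot = -10 − 1 = -11 dB.

-11 dB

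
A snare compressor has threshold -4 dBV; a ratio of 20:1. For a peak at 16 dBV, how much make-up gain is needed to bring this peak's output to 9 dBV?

12 dB

Without make-up, output = threshold + overshoot/20 = -4 + 1 = -3 dBV.
Gap to target: 12 dB.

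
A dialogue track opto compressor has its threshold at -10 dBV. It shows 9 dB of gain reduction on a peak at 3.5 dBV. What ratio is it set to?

3:1

Input overshoot = 3.5 − (-10) = 13.5 dB.
Output overshoot = 13.5 − 9 = 4.5 dB.
Ratio = input overshoot / output overshoot = 13.5 / 4.5 = 3.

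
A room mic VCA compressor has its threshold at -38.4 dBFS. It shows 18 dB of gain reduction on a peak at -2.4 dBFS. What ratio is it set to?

Input overshoot = -2.4 − (-38.4) = 36 dB.
Output overshoot = 36 − 18 = 18 dB.
Ratio = input overshoot / output overshoot = 36 / 18 = 2.

2:1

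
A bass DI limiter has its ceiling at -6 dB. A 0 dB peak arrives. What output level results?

A brickwall limiter is an ∞:1 compressor: any input above the ceiling is clamped to -6 dB.

-6 dB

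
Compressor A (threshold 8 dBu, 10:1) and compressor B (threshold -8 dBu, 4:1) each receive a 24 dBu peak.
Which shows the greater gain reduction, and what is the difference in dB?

B, by 9.6 dB

A: 16 dB over, compressed to 1.6 dB over, so 14.4 dB of GR.
B: 32 dB over, compressed to 8 dB over, so 24 dB of GR.
B reduces 9.6 dB more.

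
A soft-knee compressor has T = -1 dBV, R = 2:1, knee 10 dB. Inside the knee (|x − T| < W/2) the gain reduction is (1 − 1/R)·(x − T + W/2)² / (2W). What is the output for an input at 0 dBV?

x − T + W/2 = 0 − (-1) + 5 = 6.
GR = (1 − 1/2) × 6² / 20 = 0.5 × 36 / 20 = 0.9 dB.
Output = 0 − 0.9 = -0.9 dBV.

-0.9 dBV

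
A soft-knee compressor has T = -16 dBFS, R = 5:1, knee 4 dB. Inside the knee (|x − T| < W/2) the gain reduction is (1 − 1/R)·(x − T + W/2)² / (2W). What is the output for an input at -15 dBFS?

-15.9 dBFS

x − T + W/2 = -15 − (-16) + 2 = 3.
GR = (1 − 1/5) × 3² / 8 = 0.8 × 9 / 8 = 0.9 dB.
Output = -15 − 0.9 = -15.9 dBFS.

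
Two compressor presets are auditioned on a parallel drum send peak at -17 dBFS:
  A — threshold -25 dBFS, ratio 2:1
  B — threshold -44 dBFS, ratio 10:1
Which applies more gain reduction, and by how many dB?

B, by 20.3 dB

A: 8 dB over, compressed to 4 dB over, so 4 dB of GR.
B: 27 dB over, compressed to 2.7 dB over, so 24.3 dB of GR.
B applies 20.3 dB more gain reduction.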